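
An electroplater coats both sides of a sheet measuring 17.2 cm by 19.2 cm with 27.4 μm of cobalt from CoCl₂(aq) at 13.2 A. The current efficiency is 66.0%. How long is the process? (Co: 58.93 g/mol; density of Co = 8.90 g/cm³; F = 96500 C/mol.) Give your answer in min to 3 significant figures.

Plated area = 2 × 17.2 × 19.2 = 660.5 cm²
Volume = 660.5 × 27.4×10⁻⁴ cm = 1.810 cm³
m(Co) = 1.810 × 8.90 = 16.11 g
n(Co) = 16.11 / 58.93 = 0.2734 mol; n(e⁻) = 2 × 0.2734 = 0.5468 mol
Q = 0.5468 × 96500 / 0.660 = 79950 C
t = 79950 / 13.2 = 6057 s = 101 min

101 min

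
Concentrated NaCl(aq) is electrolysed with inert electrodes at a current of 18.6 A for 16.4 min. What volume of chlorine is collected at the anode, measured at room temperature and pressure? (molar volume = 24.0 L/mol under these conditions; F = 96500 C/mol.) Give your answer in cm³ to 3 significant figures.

Q = It = 18.6 × 984 = 18300 C
n(e⁻) = Q/F = 18300/96500 = 0.1896 mol
2Cl⁻ → Cl₂ + 2e⁻, so n(Cl₂) = 0.1896 / 2 = 0.09480 mol
V = 0.09480 × 24.0 = 2.275 L
= 2280 cm³

2280 cm³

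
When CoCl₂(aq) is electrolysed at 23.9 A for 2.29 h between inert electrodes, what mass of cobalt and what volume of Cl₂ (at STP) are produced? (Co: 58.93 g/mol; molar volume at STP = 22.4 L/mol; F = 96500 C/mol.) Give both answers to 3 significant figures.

Q = 23.9 × 8244 = 1.970×10^5 C; n(e⁻) = 1.970×10^5 / 96500 = 2.041 mol
Cathode: Co²⁺ + 2e⁻ → Co → n(Co) = 2.041/2 = 1.021 mol → 60.2 g
Anode: 2Cl⁻ → Cl₂ + 2e⁻ → n(Cl₂) = 2.041/2 = 1.021 mol → 22.9 L

60.2 g Co; 22.9 L Cl₂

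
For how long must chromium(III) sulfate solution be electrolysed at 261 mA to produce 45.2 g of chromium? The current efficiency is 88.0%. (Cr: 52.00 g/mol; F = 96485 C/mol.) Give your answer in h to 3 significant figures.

n(Cr) = 45.2 / 52.00 = 0.8692 mol
Cr³⁺ + 3e⁻ → Cr, so n(e⁻) = 3 × 0.8692 = 2.608 mol
Q = 2.608 × 96485 / 0.880 = 2.859×10^5 C
t = Q / I = 2.859×10^5 / 0.261 = 1.095×10^6 s = 304 h

304 h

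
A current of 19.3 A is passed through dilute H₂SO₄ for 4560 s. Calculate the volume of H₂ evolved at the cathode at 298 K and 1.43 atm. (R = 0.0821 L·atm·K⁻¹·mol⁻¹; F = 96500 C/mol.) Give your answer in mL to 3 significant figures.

7800 mL

Q = 19.3 A × 4560 s = 88010 C
n(e⁻) = Q/F = 88010/96500 = 0.9120 mol
2H⁺ + 2e⁻ → H₂, so n(H₂) = 0.9120 / 2 = 0.4560 mol
V = nRT/P = 0.4560 × 0.0821 × 298 / 1.43 = 7.802 L
= 7800 mL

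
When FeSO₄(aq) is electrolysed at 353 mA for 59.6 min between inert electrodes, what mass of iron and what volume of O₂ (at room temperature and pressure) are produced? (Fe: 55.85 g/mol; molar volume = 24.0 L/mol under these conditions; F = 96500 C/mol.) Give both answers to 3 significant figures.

0.365 g Fe; 0.0785 L O₂

Q = 0.353 × 3576 = 1262 C; n(e⁻) = 1262 / 96500 = 0.01308 mol
Cathode: Fe²⁺ + 2e⁻ → Fe → n(Fe) = 0.01308/2 = 0.006540 mol → 0.365 g
Anode: 2H₂O → O₂ + 4H⁺ + 4e⁻ → n(O₂) = 0.01308/4 = 0.003270 mol → 0.0785 L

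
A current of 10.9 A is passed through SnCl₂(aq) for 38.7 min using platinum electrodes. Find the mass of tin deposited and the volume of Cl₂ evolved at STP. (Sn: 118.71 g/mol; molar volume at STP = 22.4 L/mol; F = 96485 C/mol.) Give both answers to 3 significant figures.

Q = 10.9 × 2322 = 25310 C; n(e⁻) = 25310 / 96485 = 0.2623 mol
Cathode: Sn²⁺ + 2e⁻ → Sn → n(Sn) = 0.2623/2 = 0.1312 mol → 15.6 g
Anode: 2Cl⁻ → Cl₂ + 2e⁻ → n(Cl₂) = 0.2623/2 = 0.1312 mol → 2.94 L

15.6 g Sn; 2.94 L Cl₂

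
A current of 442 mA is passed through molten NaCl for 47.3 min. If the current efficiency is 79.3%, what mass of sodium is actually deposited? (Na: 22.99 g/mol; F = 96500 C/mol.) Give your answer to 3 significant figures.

0.237 g

Q = 0.442 × 2838 = 1254 C
n(e⁻) = 1254 / 96500 = 0.01299 mol
Na⁺ + e⁻ → Na, so theoretical m(Na) = 0.01299 × 22.99 = 0.2986 g
Actual mass = 79.3% × 0.2986 = 0.237 g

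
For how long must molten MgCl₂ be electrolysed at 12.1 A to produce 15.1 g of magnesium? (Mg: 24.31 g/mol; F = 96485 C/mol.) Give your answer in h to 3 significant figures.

n(Mg) = 15.1 / 24.31 = 0.6211 mol
Mg²⁺ + 2e⁻ → Mg, so n(e⁻) = 2 × 0.6211 = 1.242 mol
Q = 1.242 × 96485 = 1.198×10^5 C
t = Q / I = 1.198×10^5 / 12.1 = 9901 s = 2.75 h

2.75 h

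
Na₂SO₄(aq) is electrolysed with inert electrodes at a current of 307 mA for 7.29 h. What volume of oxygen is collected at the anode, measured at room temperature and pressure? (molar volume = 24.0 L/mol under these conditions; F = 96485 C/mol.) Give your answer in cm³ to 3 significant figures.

Charge passed = 0.307 × 26244 = 8057 C
Moles of electrons = 8057 / 96485 = 0.08351 mol
2H₂O → O₂ + 4H⁺ + 4e⁻, so n(O₂) = 0.08351 / 4 = 0.02088 mol
V = 0.02088 × 24.0 = 0.5011 L
= 501 cm³

501 cm³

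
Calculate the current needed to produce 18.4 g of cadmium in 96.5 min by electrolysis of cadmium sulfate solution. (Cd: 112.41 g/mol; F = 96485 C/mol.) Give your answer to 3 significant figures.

n(Cd) = 18.4 / 112.41 = 0.1637 mol
Cd²⁺ + 2e⁻ → Cd, so n(e⁻) = 2 × 0.1637 = 0.3274 mol
Q = 0.3274 × 96485 = 31590 C
I = Q / t = 31590 / 5790 s = 5.46 A

5.46 A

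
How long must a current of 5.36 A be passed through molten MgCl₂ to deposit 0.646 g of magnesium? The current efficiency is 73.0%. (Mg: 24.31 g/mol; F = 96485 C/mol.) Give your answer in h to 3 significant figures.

0.364 h

n(Mg) = 0.646 / 24.31 = 0.02657 mol
Mg²⁺ + 2e⁻ → Mg, so n(e⁻) = 2 × 0.02657 = 0.05314 mol
Q = 0.05314 × 96485 / 0.730 = 7024 C
t = Q / I = 7024 / 5.36 = 1310 s = 0.364 h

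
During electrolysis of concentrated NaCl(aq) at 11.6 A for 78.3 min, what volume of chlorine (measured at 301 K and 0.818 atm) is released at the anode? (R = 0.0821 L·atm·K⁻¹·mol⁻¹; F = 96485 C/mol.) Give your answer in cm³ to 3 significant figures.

8530 cm³

Q = 11.6 A × 4698 s = 54500 C
n(e⁻) = Q/F = 54500/96485 = 0.5649 mol
2Cl⁻ → Cl₂ + 2e⁻, so n(Cl₂) = 0.5649 / 2 = 0.2825 mol
V = nRT/P = 0.2825 × 0.0821 × 301 / 0.818 = 8.534 L
= 8530 cm³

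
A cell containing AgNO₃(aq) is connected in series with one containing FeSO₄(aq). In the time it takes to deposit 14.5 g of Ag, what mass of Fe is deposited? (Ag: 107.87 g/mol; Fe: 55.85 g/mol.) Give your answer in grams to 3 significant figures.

3.75 g

n(Ag) = 14.5 / 107.87 = 0.1344 mol
Ag⁺ + e⁻ → Ag, so n(e⁻) = 0.1344 mol
The cells are in series, so the same charge (and hence the same n(e⁻) = 0.1344 mol) passes through both.
Fe²⁺ + 2e⁻ → Fe, so n(Fe) = 0.1344 / 2 = 0.06720 mol
m(Fe) = 0.06720 × 55.85 = 3.75 g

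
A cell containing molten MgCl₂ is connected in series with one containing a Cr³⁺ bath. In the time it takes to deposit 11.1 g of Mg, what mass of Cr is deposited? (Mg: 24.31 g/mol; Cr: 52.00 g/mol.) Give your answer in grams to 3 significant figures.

15.8 g

n(Mg) = 11.1 / 24.31 = 0.4566 mol
Mg²⁺ + 2e⁻ → Mg, so n(e⁻) = 2 × 0.4566 = 0.9132 mol
Since the cells are in series, n(e⁻) in the Cr cell is also 0.9132 mol.
Cr³⁺ + 3e⁻ → Cr, so n(Cr) = 0.9132 / 3 = 0.3044 mol
m(Cr) = 0.3044 × 52.00 = 15.8 g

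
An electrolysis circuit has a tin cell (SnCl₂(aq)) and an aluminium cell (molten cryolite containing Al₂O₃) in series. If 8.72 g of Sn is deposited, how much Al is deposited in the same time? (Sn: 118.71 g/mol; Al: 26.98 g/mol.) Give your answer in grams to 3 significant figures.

n(Sn) = 8.72 / 118.71 = 0.07346 mol
Sn²⁺ + 2e⁻ → Sn, so n(e⁻) = 2 × 0.07346 = 0.1469 mol
Since the cells are in series, n(e⁻) in the Al cell is also 0.1469 mol.
Al³⁺ + 3e⁻ → Al, so n(Al) = 0.1469 / 3 = 0.04897 mol
m(Al) = 0.04897 × 26.98 = 1.32 g

1.32 g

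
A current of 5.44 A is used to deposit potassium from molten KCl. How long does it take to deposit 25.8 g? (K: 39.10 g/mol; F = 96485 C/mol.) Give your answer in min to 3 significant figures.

195 min

n(K) = 25.8 / 39.10 = 0.6598 mol
K⁺ + e⁻ → K, so n(e⁻) = 0.6598 mol
Q = 0.6598 × 96485 = 63660 C
t = Q / I = 63660 / 5.44 = 11700 s = 195 min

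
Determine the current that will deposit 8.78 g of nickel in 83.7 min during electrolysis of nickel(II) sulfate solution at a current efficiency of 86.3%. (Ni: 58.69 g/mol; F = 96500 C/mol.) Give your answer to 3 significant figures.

6.66 A

n(Ni) = 8.78 / 58.69 = 0.1496 mol
Ni²⁺ + 2e⁻ → Ni, so n(e⁻) = 2 × 0.1496 = 0.2992 mol
Q = 0.2992 × 96500 / 0.863 = 33460 C
I = Q / t = 33460 / 5022 s = 6.66 A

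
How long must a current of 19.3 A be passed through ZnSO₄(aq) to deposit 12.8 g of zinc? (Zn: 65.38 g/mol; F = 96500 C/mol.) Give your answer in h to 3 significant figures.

n(Zn) = 12.8 / 65.38 = 0.1958 mol
Zn²⁺ + 2e⁻ → Zn, so n(e⁻) = 2 × 0.1958 = 0.3916 mol
Q = 0.3916 × 96500 = 37790 C
t = Q / I = 37790 / 19.3 = 1958 s = 0.544 h

0.544 h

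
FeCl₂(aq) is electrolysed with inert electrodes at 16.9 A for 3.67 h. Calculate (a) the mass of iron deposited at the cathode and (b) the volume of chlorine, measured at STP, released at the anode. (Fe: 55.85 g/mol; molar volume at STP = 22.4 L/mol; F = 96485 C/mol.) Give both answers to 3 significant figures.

Q = 16.9 × 13212 = 2.233×10^5 C; n(e⁻) = 2.233×10^5 / 96485 = 2.314 mol
Cathode: Fe²⁺ + 2e⁻ → Fe → n(Fe) = 2.314/2 = 1.157 mol → 64.6 g
Anode: 2Cl⁻ → Cl₂ + 2e⁻ → n(Cl₂) = 2.314/2 = 1.157 mol → 25.9 L

64.6 g Fe; 25.9 L Cl₂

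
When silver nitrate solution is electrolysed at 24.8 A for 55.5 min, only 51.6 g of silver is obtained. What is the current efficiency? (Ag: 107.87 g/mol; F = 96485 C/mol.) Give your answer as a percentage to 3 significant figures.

55.9%

Q = 24.8 × 3330 = 82580 C
n(e⁻) = 82580 / 96485 = 0.8559 mol
Ag⁺ + e⁻ → Ag, so theoretical n(Ag) = 0.8559 mol → 92.33 g
Efficiency = 51.6 / 92.33 = 0.5589 = 55.9%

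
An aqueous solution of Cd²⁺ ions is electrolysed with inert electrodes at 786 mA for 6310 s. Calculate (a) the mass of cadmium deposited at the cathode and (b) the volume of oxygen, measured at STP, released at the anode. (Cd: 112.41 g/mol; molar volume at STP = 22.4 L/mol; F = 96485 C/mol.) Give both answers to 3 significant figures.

2.89 g Cd; 0.288 L O₂

Q = 0.786 × 6310 = 4960 C; n(e⁻) = 4960 / 96485 = 0.05141 mol
Cathode: Cd²⁺ + 2e⁻ → Cd → n(Cd) = 0.05141/2 = 0.02571 mol → 2.89 g
Anode: 2H₂O → O₂ + 4H⁺ + 4e⁻ → n(O₂) = 0.05141/4 = 0.01285 mol → 0.288 L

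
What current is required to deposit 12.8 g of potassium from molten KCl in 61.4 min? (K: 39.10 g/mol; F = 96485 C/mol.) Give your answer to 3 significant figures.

8.57 A

n(K) = 12.8 / 39.10 = 0.3274 mol
K⁺ + e⁻ → K, so n(e⁻) = 0.3274 mol
Q = 0.3274 × 96485 = 31590 C
I = Q / t = 31590 / 3684 s = 8.57 A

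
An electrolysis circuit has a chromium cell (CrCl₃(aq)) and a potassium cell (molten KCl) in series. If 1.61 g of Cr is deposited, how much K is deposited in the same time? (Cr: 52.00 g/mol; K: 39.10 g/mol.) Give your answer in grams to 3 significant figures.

n(Cr) = 1.61 / 52.00 = 0.03096 mol
Cr³⁺ + 3e⁻ → Cr, so n(e⁻) = 3 × 0.03096 = 0.09288 mol
Same current for the same time ⇒ same n(e⁻) = 0.09288 mol in both cells.
K⁺ + e⁻ → K, so n(K) = 0.09288 mol
m(K) = 0.09288 × 39.10 = 3.63 g

3.63 g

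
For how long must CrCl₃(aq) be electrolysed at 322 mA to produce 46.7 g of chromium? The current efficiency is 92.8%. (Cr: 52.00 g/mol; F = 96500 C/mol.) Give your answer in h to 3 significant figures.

n(Cr) = 46.7 / 52.00 = 0.8981 mol
Cr³⁺ + 3e⁻ → Cr, so n(e⁻) = 3 × 0.8981 = 2.694 mol
Q = 2.694 × 96500 / 0.928 = 2.801×10^5 C
t = Q / I = 2.801×10^5 / 0.322 = 8.699×10^5 s = 242 h

242 h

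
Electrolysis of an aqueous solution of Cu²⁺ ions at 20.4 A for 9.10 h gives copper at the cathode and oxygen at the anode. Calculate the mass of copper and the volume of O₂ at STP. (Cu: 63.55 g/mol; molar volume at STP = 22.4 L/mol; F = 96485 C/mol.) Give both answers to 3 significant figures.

Q = 20.4 × 32760 = 6.683×10^5 C; n(e⁻) = 6.683×10^5 / 96485 = 6.926 mol
Cathode: Cu²⁺ + 2e⁻ → Cu → n(Cu) = 6.926/2 = 3.463 mol → 220 g
Anode: 2H₂O → O₂ + 4H⁺ + 4e⁻ → n(O₂) = 6.926/4 = 1.732 mol → 38.8 L

220 g Cu; 38.8 L O₂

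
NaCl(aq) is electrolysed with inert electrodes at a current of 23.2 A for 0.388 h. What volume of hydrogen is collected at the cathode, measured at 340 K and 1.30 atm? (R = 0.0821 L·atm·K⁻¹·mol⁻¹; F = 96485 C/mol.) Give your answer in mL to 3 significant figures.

Charge passed = 23.2 × 1396.8 = 32410 C
n(e⁻) = 32410 / 96485 = 0.3359 mol
2H⁺ + 2e⁻ → H₂, so n(H₂) = 0.3359 / 2 = 0.1680 mol
V = nRT/P = 0.1680 × 0.0821 × 340 / 1.30 = 3.607 L
= 3610 mL

3610 mL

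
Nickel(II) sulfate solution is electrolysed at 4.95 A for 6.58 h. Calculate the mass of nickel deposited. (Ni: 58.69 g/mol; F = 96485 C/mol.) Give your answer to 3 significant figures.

35.7 g

Charge passed = 4.95 × 23688 = 1.173×10^5 C
Moles of electrons = 1.173×10^5 / 96485 = 1.216 mol
Ni²⁺ + 2e⁻ → Ni, so n(Ni) = 1.216 / 2 = 0.6080 mol
m = 0.6080 × 58.69 = 35.7 g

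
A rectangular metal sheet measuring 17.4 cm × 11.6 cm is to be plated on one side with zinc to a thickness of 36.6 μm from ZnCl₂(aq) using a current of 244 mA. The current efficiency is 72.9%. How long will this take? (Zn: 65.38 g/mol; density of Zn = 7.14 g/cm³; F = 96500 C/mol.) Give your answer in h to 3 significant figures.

Plated area = 17.4 × 11.6 = 201.8 cm²
Volume = 201.8 × 36.6×10⁻⁴ cm = 0.7386 cm³
m(Zn) = 0.7386 × 7.14 = 5.274 g
n(Zn) = 5.274 / 65.38 = 0.08067 mol; n(e⁻) = 2 × 0.08067 = 0.1613 mol
Q = 0.1613 × 96500 / 0.729 = 21350 C
t = 21350 / 0.244 = 87500 s = 24.3 h

24.3 h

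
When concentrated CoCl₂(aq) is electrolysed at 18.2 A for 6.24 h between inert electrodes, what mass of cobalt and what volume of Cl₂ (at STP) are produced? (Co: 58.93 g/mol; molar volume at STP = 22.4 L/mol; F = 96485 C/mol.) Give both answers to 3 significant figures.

Q = 18.2 × 22464 = 4.088×10^5 C; n(e⁻) = 4.088×10^5 / 96485 = 4.237 mol
Cathode: Co²⁺ + 2e⁻ → Co → n(Co) = 4.237/2 = 2.119 mol → 125 g
Anode: 2Cl⁻ → Cl₂ + 2e⁻ → n(Cl₂) = 4.237/2 = 2.119 mol → 47.5 L

125 g Co; 47.5 L Cl₂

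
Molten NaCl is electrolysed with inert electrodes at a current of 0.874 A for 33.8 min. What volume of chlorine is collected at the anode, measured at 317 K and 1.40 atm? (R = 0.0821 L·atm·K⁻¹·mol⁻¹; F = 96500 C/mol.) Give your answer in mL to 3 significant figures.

171 mL

Q = It = 0.874 × 2028 = 1772 C
n(e⁻) = 1772 / 96500 = 0.01836 mol
2Cl⁻ → Cl₂ + 2e⁻, so n(Cl₂) = 0.01836 / 2 = 0.009180 mol
V = nRT/P = 0.009180 × 0.0821 × 317 / 1.40 = 0.1707 L
= 171 mL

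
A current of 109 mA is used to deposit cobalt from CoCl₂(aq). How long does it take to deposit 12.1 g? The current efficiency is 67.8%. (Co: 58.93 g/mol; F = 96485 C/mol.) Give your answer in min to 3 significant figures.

8940 min

n(Co) = 12.1 / 58.93 = 0.2053 mol
Co²⁺ + 2e⁻ → Co, so n(e⁻) = 2 × 0.2053 = 0.4106 mol
Q = 0.4106 × 96485 / 0.678 = 58430 C
t = Q / I = 58430 / 0.109 = 5.361×10^5 s = 8940 min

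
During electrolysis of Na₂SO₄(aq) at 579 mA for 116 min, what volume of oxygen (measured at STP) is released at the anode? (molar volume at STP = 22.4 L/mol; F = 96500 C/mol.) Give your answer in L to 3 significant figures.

Q = 0.579 A × 6960 s = 4030 C
Moles of electrons = 4030 / 96500 = 0.04176 mol
2H₂O → O₂ + 4H⁺ + 4e⁻, so n(O₂) = 0.04176 / 4 = 0.01044 mol
V = 0.01044 × 22.4 = 0.2339 L

0.234 L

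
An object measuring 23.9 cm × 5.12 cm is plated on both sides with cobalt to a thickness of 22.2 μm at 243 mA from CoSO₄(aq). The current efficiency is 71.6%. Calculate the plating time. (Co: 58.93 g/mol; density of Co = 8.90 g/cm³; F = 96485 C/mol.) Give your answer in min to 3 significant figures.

1520 min

Plated area = 2 × 23.9 × 5.12 = 244.7 cm²
Volume = 244.7 × 22.2×10⁻⁴ cm = 0.5432 cm³
m(Co) = 0.5432 × 8.90 = 4.834 g
n(Co) = 4.834 / 58.93 = 0.08203 mol; n(e⁻) = 2 × 0.08203 = 0.1641 mol
Q = 0.1641 × 96485 / 0.716 = 22110 C
t = 22110 / 0.243 = 90990 s = 1520 min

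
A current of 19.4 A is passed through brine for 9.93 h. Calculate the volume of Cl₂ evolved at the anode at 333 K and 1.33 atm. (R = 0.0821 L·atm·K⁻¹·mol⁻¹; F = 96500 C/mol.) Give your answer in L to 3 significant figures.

Q = 19.4 A × 35748 s = 6.935×10^5 C
Moles of electrons = 6.935×10^5 / 96500 = 7.187 mol
2Cl⁻ → Cl₂ + 2e⁻, so n(Cl₂) = 7.187 / 2 = 3.594 mol
V = nRT/P = 3.594 × 0.0821 × 333 / 1.33 = 73.88 L

73.9 L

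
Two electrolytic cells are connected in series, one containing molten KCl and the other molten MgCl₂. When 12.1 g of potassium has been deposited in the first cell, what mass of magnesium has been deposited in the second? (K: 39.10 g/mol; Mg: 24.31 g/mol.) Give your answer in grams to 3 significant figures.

3.76 g

n(K) = 12.1 / 39.10 = 0.3095 mol
K⁺ + e⁻ → K, so n(e⁻) = 0.3095 mol
In series, the same 0.3095 mol of electrons flows through the second cell.
Mg²⁺ + 2e⁻ → Mg, so n(Mg) = 0.3095 / 2 = 0.1548 mol
m(Mg) = 0.1548 × 24.31 = 3.76 g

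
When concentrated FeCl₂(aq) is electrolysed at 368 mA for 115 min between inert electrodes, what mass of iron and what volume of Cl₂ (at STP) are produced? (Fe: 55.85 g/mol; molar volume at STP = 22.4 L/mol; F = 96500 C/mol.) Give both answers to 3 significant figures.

Q = 0.368 × 6900 = 2539 C; n(e⁻) = 2539 / 96500 = 0.02631 mol
Cathode: Fe²⁺ + 2e⁻ → Fe → n(Fe) = 0.02631/2 = 0.01316 mol → 0.735 g
Anode: 2Cl⁻ → Cl₂ + 2e⁻ → n(Cl₂) = 0.02631/2 = 0.01316 mol → 0.295 L

0.735 g Fe; 0.295 L Cl₂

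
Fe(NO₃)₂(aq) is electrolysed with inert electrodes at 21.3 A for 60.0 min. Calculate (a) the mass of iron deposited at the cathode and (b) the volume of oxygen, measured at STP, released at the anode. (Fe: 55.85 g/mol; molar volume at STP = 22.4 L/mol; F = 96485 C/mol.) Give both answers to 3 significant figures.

Q = 21.3 × 3600 = 76680 C; n(e⁻) = 76680 / 96485 = 0.7947 mol
Cathode: Fe²⁺ + 2e⁻ → Fe → n(Fe) = 0.7947/2 = 0.3974 mol → 22.2 g
Anode: 2H₂O → O₂ + 4H⁺ + 4e⁻ → n(O₂) = 0.7947/4 = 0.1987 mol → 4.45 L

22.2 g Fe; 4.45 L O₂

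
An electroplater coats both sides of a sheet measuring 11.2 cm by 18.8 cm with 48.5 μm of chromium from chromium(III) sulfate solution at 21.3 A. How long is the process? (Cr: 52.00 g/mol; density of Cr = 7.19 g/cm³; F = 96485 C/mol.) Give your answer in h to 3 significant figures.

Plated area = 2 × 11.2 × 18.8 = 421.1 cm²
Volume = 421.1 × 48.5×10⁻⁴ cm = 2.042 cm³
m(Cr) = 2.042 × 7.19 = 14.68 g
n(Cr) = 14.68 / 52.00 = 0.2823 mol; n(e⁻) = 3 × 0.2823 = 0.8469 mol
Q = 0.8469 × 96485 = 81710 C
t = 81710 / 21.3 = 3836 s = 1.07 h

1.07 h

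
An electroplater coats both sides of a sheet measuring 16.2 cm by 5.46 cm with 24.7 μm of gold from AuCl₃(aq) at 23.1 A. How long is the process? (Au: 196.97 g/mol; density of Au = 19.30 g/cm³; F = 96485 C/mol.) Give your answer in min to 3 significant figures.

8.94 min

Plated area = 2 × 16.2 × 5.46 = 176.9 cm²
Volume = 176.9 × 24.7×10⁻⁴ cm = 0.4369 cm³
m(Au) = 0.4369 × 19.30 = 8.432 g
n(Au) = 8.432 / 196.97 = 0.04281 mol; n(e⁻) = 3 × 0.04281 = 0.1284 mol
Q = 0.1284 × 96485 = 12390 C
t = 12390 / 23.1 = 536.4 s = 8.94 min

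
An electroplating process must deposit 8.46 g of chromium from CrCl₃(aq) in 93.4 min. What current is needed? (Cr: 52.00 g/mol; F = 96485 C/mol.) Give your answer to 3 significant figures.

n(Cr) = 8.46 / 52.00 = 0.1627 mol
Cr³⁺ + 3e⁻ → Cr, so n(e⁻) = 3 × 0.1627 = 0.4881 mol
Q = 0.4881 × 96485 = 47090 C
I = Q / t = 47090 / 5604 s = 8.40 A

8.40 A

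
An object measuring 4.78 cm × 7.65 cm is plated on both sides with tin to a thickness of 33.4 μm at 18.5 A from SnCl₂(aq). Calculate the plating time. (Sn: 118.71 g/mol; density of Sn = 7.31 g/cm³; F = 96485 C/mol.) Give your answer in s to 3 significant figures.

Plated area = 2 × 4.78 × 7.65 = 73.13 cm²
Volume = 73.13 × 33.4×10⁻⁴ cm = 0.2443 cm³
m(Sn) = 0.2443 × 7.31 = 1.786 g
n(Sn) = 1.786 / 118.71 = 0.01505 mol; n(e⁻) = 2 × 0.01505 = 0.03010 mol
Q = 0.03010 × 96485 = 2904 C
t = 2904 / 18.5 = 157.0 s

157 s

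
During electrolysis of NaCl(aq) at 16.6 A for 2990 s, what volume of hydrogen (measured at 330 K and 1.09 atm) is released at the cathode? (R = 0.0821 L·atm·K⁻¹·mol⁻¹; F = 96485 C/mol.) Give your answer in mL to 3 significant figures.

Charge passed = 16.6 × 2990 = 49630 C
Moles of electrons = 49630 / 96485 = 0.5144 mol
2H⁺ + 2e⁻ → H₂, so n(H₂) = 0.5144 / 2 = 0.2572 mol
V = nRT/P = 0.2572 × 0.0821 × 330 / 1.09 = 6.393 L
= 6390 mL

6390 mL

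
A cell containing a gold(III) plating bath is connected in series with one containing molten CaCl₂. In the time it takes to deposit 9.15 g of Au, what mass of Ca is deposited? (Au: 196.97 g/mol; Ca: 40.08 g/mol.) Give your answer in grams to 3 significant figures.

n(Au) = 9.15 / 196.97 = 0.04645 mol
Au³⁺ + 3e⁻ → Au, so n(e⁻) = 3 × 0.04645 = 0.1394 mol
In series, the same 0.1394 mol of electrons flows through the second cell.
Ca²⁺ + 2e⁻ → Ca, so n(Ca) = 0.1394 / 2 = 0.06970 mol
m(Ca) = 0.06970 × 40.08 = 2.79 g

2.79 g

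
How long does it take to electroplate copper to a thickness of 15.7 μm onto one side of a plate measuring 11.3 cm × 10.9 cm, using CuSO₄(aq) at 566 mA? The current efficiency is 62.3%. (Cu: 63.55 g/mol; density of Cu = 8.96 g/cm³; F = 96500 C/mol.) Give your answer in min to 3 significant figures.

Plated area = 11.3 × 10.9 = 123.2 cm²
Volume = 123.2 × 15.7×10⁻⁴ cm = 0.1934 cm³
m(Cu) = 0.1934 × 8.96 = 1.733 g
n(Cu) = 1.733 / 63.55 = 0.02727 mol; n(e⁻) = 2 × 0.02727 = 0.05454 mol
Q = 0.05454 × 96500 / 0.623 = 8448 C
t = 8448 / 0.566 = 14930 s = 249 min

249 min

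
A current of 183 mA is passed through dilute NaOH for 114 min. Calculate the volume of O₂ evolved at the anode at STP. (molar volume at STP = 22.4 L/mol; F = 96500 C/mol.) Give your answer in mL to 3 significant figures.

72.6 mL

Q = It = 0.183 × 6840 = 1252 C
Moles of electrons = 1252 / 96500 = 0.01297 mol
2H₂O → O₂ + 4H⁺ + 4e⁻, so n(O₂) = 0.01297 / 4 = 0.003243 mol
V = 0.003243 × 22.4 = 0.07264 L
= 72.6 mL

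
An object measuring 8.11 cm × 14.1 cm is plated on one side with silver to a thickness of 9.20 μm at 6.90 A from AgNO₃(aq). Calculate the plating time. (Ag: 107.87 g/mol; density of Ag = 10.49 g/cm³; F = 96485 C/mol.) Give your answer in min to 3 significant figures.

2.38 min

Plated area = 8.11 × 14.1 = 114.4 cm²
Volume = 114.4 × 9.20×10⁻⁴ cm = 0.1052 cm³
m(Ag) = 0.1052 × 10.49 = 1.104 g
n(Ag) = 1.104 / 107.87 = 0.01023 mol; n(e⁻) = 0.01023 mol
Q = 0.01023 × 96485 = 987.0 C
t = 987.0 / 6.90 = 143.0 s = 2.38 min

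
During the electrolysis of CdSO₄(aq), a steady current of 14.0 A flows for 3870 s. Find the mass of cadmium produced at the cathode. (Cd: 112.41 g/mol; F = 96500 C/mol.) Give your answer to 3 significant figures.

31.6 g

Q = 14.0 A × 3870 s = 54180 C
n(e⁻) = Q/F = 54180/96500 = 0.5615 mol
Cd²⁺ + 2e⁻ → Cd, so n(Cd) = 0.5615 / 2 = 0.2808 mol
m = 0.2808 × 112.41 = 31.6 g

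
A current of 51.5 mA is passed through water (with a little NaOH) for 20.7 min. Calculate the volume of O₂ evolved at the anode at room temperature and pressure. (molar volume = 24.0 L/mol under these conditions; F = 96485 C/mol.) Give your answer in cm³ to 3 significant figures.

3.98 cm³

Q = It = 0.0515 × 1242 = 63.96 C
n(e⁻) = Q/F = 63.96/96485 = 6.629×10^-4 mol
2H₂O → O₂ + 4H⁺ + 4e⁻, so n(O₂) = 6.629×10^-4 / 4 = 1.657×10^-4 mol
V = 1.657×10^-4 × 24.0 = 0.003977 L
= 3.98 cm³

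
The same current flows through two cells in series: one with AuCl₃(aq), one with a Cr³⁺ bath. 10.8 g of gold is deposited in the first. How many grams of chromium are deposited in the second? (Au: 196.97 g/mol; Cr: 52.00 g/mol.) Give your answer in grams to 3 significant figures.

2.85 g

n(Au) = 10.8 / 196.97 = 0.05483 mol
Au³⁺ + 3e⁻ → Au, so n(e⁻) = 3 × 0.05483 = 0.1645 mol
The cells are in series, so the same charge (and hence the same n(e⁻) = 0.1645 mol) passes through both.
Cr³⁺ + 3e⁻ → Cr, so n(Cr) = 0.1645 / 3 = 0.05483 mol
m(Cr) = 0.05483 × 52.00 = 2.85 g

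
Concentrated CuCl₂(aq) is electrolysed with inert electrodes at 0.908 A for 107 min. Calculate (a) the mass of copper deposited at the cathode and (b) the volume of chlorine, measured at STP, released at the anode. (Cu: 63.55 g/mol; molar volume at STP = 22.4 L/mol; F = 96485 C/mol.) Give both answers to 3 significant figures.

1.92 g Cu; 0.677 L Cl₂

Q = 0.908 × 6420 = 5829 C; n(e⁻) = 5829 / 96485 = 0.06041 mol
Cathode: Cu²⁺ + 2e⁻ → Cu → n(Cu) = 0.06041/2 = 0.03021 mol → 1.92 g
Anode: 2Cl⁻ → Cl₂ + 2e⁻ → n(Cl₂) = 0.06041/2 = 0.03021 mol → 0.677 L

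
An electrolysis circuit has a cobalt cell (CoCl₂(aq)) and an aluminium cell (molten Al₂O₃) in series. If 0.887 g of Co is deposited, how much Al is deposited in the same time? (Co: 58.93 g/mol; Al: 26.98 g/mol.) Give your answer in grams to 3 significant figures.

n(Co) = 0.887 / 58.93 = 0.01505 mol
Co²⁺ + 2e⁻ → Co, so n(e⁻) = 2 × 0.01505 = 0.03010 mol
The cells are in series, so the same charge (and hence the same n(e⁻) = 0.03010 mol) passes through both.
Al³⁺ + 3e⁻ → Al, so n(Al) = 0.03010 / 3 = 0.01003 mol
m(Al) = 0.01003 × 26.98 = 0.271 g

0.271 g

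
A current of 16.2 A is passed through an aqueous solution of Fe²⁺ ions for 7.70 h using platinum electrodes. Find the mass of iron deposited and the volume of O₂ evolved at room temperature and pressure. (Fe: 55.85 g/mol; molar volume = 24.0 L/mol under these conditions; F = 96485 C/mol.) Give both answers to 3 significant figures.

Q = 16.2 × 27720 = 4.491×10^5 C; n(e⁻) = 4.491×10^5 / 96485 = 4.655 mol
Cathode: Fe²⁺ + 2e⁻ → Fe → n(Fe) = 4.655/2 = 2.328 mol → 130 g
Anode: 2H₂O → O₂ + 4H⁺ + 4e⁻ → n(O₂) = 4.655/4 = 1.164 mol → 27.9 L

130 g Fe; 27.9 L O₂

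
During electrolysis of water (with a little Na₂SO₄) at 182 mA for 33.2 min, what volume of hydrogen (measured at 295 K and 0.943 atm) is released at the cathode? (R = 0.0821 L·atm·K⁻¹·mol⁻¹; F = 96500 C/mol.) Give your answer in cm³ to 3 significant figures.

48.2 cm³

Charge passed = 0.182 × 1992 = 362.5 C
n(e⁻) = 362.5 / 96500 = 0.003756 mol
2H⁺ + 2e⁻ → H₂, so n(H₂) = 0.003756 / 2 = 0.001878 mol
V = nRT/P = 0.001878 × 0.0821 × 295 / 0.943 = 0.04823 L
= 48.2 cm³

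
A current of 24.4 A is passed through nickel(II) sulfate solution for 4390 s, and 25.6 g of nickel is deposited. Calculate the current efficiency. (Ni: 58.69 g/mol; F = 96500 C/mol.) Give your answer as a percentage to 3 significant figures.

78.6%

Q = 24.4 × 4390 = 1.071×10^5 C
n(e⁻) = 1.071×10^5 / 96500 = 1.110 mol
Ni²⁺ + 2e⁻ → Ni, so theoretical n(Ni) = 0.5550 mol → 32.57 g
Efficiency = 25.6 / 32.57 = 0.7860 = 78.6%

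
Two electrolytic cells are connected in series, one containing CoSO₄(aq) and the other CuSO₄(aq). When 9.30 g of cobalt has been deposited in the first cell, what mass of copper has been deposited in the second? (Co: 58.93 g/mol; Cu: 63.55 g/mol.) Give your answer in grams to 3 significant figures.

n(Co) = 9.30 / 58.93 = 0.1578 mol
Co²⁺ + 2e⁻ → Co, so n(e⁻) = 2 × 0.1578 = 0.3156 mol
Since the cells are in series, n(e⁻) in the Cu cell is also 0.3156 mol.
Cu²⁺ + 2e⁻ → Cu, so n(Cu) = 0.3156 / 2 = 0.1578 mol
m(Cu) = 0.1578 × 63.55 = 10.0 g

10.0 g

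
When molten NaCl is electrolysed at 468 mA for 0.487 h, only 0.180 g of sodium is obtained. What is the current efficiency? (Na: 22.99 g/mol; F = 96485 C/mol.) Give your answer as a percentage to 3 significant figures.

Q = 0.468 × 1753.2 = 820.5 C
n(e⁻) = 820.5 / 96485 = 0.008504 mol
Na⁺ + e⁻ → Na, so theoretical n(Na) = 0.008504 mol → 0.1955 g
Efficiency = 0.180 / 0.1955 = 0.9207 = 92.1%

92.1%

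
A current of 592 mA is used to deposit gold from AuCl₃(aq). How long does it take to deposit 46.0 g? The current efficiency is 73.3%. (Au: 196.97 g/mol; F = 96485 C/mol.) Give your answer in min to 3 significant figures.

2600 min

n(Au) = 46.0 / 196.97 = 0.2335 mol
Au³⁺ + 3e⁻ → Au, so n(e⁻) = 3 × 0.2335 = 0.7005 mol
Q = 0.7005 × 96485 / 0.733 = 92210 C
t = Q / I = 92210 / 0.592 = 1.558×10^5 s = 2600 min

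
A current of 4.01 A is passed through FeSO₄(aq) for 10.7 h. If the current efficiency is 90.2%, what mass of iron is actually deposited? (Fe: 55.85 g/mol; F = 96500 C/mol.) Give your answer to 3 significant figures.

40.3 g

Q = 4.01 × 38520 = 1.545×10^5 C
n(e⁻) = 1.545×10^5 / 96500 = 1.601 mol
Fe²⁺ + 2e⁻ → Fe, so theoretical m(Fe) = 0.8005 × 55.85 = 44.71 g
Actual mass = 90.2% × 44.71 = 40.3 g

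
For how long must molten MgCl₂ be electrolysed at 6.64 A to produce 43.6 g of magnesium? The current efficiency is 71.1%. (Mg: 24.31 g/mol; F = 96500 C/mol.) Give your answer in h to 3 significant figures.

20.4 h

n(Mg) = 43.6 / 24.31 = 1.794 mol
Mg²⁺ + 2e⁻ → Mg, so n(e⁻) = 2 × 1.794 = 3.588 mol
Q = 3.588 × 96500 / 0.711 = 4.870×10^5 C
t = Q / I = 4.870×10^5 / 6.64 = 73340 s = 20.4 h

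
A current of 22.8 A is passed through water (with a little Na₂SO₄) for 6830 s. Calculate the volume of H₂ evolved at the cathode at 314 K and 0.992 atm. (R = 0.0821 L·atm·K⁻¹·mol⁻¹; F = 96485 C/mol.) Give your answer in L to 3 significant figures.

21.0 L

Q = 22.8 A × 6830 s = 1.557×10^5 C
n(e⁻) = 1.557×10^5 / 96485 = 1.614 mol
2H⁺ + 2e⁻ → H₂, so n(H₂) = 1.614 / 2 = 0.8070 mol
V = nRT/P = 0.8070 × 0.0821 × 314 / 0.992 = 20.97 L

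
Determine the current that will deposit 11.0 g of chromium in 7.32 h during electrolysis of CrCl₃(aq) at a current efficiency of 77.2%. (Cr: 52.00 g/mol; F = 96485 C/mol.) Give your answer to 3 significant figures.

3.01 A

n(Cr) = 11.0 / 52.00 = 0.2115 mol
Cr³⁺ + 3e⁻ → Cr, so n(e⁻) = 3 × 0.2115 = 0.6345 mol
Q = 0.6345 × 96485 / 0.772 = 79300 C
I = Q / t = 79300 / 26352 s = 3.01 A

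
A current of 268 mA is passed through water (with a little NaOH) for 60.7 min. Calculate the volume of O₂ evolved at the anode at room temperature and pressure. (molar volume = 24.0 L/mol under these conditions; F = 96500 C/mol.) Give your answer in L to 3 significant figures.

Q = 0.268 A × 3642 s = 976.1 C
n(e⁻) = 976.1 / 96500 = 0.01012 mol
2H₂O → O₂ + 4H⁺ + 4e⁻, so n(O₂) = 0.01012 / 4 = 0.002530 mol
V = 0.002530 × 24.0 = 0.06072 L

0.0607 L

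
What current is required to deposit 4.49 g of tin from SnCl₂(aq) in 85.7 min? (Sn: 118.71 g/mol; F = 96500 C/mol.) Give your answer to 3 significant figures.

1.42 A

n(Sn) = 4.49 / 118.71 = 0.03782 mol
Sn²⁺ + 2e⁻ → Sn, so n(e⁻) = 2 × 0.03782 = 0.07564 mol
Q = 0.07564 × 96500 = 7299 C
I = Q / t = 7299 / 5142 s = 1.42 A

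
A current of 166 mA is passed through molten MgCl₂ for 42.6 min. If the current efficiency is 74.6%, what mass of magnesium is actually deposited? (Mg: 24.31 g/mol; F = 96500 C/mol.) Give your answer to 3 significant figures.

Q = 0.166 × 2556 = 424.3 C
n(e⁻) = 424.3 / 96500 = 0.004397 mol
Mg²⁺ + 2e⁻ → Mg, so theoretical m(Mg) = 0.002199 × 24.31 = 0.05346 g
Actual mass = 74.6% × 0.05346 = 0.0399 g

0.0399 g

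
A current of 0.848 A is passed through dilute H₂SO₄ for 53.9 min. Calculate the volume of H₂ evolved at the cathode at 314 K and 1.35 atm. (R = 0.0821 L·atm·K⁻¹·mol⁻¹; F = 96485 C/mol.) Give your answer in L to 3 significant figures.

Q = It = 0.848 × 3234 = 2742 C
n(e⁻) = 2742 / 96485 = 0.02842 mol
2H⁺ + 2e⁻ → H₂, so n(H₂) = 0.02842 / 2 = 0.01421 mol
V = nRT/P = 0.01421 × 0.0821 × 314 / 1.35 = 0.2714 L

0.271 L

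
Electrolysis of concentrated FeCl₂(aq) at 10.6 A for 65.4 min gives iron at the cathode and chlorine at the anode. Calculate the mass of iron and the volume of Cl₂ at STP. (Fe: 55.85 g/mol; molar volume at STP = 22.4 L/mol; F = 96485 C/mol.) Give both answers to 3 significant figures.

Q = 10.6 × 3924 = 41590 C; n(e⁻) = 41590 / 96485 = 0.4311 mol
Cathode: Fe²⁺ + 2e⁻ → Fe → n(Fe) = 0.4311/2 = 0.2156 mol → 12.0 g
Anode: 2Cl⁻ → Cl₂ + 2e⁻ → n(Cl₂) = 0.4311/2 = 0.2156 mol → 4.83 L

12.0 g Fe; 4.83 L Cl₂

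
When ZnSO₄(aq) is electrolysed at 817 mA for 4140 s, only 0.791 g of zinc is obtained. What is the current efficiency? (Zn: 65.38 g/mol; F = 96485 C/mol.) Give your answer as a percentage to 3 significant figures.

Q = 0.817 × 4140 = 3382 C
n(e⁻) = 3382 / 96485 = 0.03505 mol
Zn²⁺ + 2e⁻ → Zn, so theoretical n(Zn) = 0.01753 mol → 1.146 g
Efficiency = 0.791 / 1.146 = 0.6902 = 69.0%

69.0%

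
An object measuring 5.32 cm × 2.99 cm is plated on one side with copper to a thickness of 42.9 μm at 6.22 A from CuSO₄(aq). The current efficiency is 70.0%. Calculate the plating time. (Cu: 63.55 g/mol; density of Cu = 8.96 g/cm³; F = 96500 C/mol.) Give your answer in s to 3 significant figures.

Plated area = 5.32 × 2.99 = 15.91 cm²
Volume = 15.91 × 42.9×10⁻⁴ cm = 0.06825 cm³
m(Cu) = 0.06825 × 8.96 = 0.6115 g
n(Cu) = 0.6115 / 63.55 = 0.009622 mol; n(e⁻) = 2 × 0.009622 = 0.01924 mol
Q = 0.01924 × 96500 / 0.700 = 2652 C
t = 2652 / 6.22 = 426.4 s

426 s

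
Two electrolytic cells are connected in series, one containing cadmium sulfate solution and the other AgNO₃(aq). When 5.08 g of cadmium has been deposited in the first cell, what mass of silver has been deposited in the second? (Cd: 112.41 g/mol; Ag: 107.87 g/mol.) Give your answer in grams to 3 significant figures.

9.75 g

n(Cd) = 5.08 / 112.41 = 0.04519 mol
Cd²⁺ + 2e⁻ → Cd, so n(e⁻) = 2 × 0.04519 = 0.09038 mol
In series, the same 0.09038 mol of electrons flows through the second cell.
Ag⁺ + e⁻ → Ag, so n(Ag) = 0.09038 mol
m(Ag) = 0.09038 × 107.87 = 9.75 g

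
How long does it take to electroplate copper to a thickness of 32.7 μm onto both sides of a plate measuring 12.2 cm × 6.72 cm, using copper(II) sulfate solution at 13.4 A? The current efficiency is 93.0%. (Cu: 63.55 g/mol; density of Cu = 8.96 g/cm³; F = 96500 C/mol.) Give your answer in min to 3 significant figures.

19.5 min

Plated area = 2 × 12.2 × 6.72 = 164.0 cm²
Volume = 164.0 × 32.7×10⁻⁴ cm = 0.5363 cm³
m(Cu) = 0.5363 × 8.96 = 4.805 g
n(Cu) = 4.805 / 63.55 = 0.07561 mol; n(e⁻) = 2 × 0.07561 = 0.1512 mol
Q = 0.1512 × 96500 / 0.930 = 15690 C
t = 15690 / 13.4 = 1171 s = 19.5 min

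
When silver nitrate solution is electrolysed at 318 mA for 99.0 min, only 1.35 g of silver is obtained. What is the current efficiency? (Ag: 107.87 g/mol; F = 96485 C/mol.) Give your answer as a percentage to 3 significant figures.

63.9%

Q = 0.318 × 5940 = 1889 C
n(e⁻) = 1889 / 96485 = 0.01958 mol
Ag⁺ + e⁻ → Ag, so theoretical n(Ag) = 0.01958 mol → 2.112 g
Efficiency = 1.35 / 2.112 = 0.6392 = 63.9%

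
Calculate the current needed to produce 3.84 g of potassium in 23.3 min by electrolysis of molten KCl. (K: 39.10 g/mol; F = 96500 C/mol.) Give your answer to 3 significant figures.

6.78 A

n(K) = 3.84 / 39.10 = 0.09821 mol
K⁺ + e⁻ → K, so n(e⁻) = 0.09821 mol
Q = 0.09821 × 96500 = 9477 C
I = Q / t = 9477 / 1398 s = 6.78 A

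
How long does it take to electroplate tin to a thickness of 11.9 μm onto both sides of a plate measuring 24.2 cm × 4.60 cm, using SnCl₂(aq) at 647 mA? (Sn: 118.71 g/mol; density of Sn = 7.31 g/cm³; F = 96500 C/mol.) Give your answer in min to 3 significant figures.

Plated area = 2 × 24.2 × 4.60 = 222.6 cm²
Volume = 222.6 × 11.9×10⁻⁴ cm = 0.2649 cm³
m(Sn) = 0.2649 × 7.31 = 1.936 g
n(Sn) = 1.936 / 118.71 = 0.01631 mol; n(e⁻) = 2 × 0.01631 = 0.03262 mol
Q = 0.03262 × 96500 = 3148 C
t = 3148 / 0.647 = 4866 s = 81.1 min

81.1 min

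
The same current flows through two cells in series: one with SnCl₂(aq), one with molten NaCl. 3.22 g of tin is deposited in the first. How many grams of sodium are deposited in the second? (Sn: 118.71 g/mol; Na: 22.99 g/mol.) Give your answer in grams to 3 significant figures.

n(Sn) = 3.22 / 118.71 = 0.02712 mol
Sn²⁺ + 2e⁻ → Sn, so n(e⁻) = 2 × 0.02712 = 0.05424 mol
Since the cells are in series, n(e⁻) in the Na cell is also 0.05424 mol.
Na⁺ + e⁻ → Na, so n(Na) = 0.05424 mol
m(Na) = 0.05424 × 22.99 = 1.25 g

1.25 g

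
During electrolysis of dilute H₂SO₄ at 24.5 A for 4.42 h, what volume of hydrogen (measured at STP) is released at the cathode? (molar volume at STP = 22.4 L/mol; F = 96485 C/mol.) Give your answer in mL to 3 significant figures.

Charge passed = 24.5 × 15912 = 3.898×10^5 C
n(e⁻) = Q/F = 3.898×10^5/96485 = 4.040 mol
2H⁺ + 2e⁻ → H₂, so n(H₂) = 4.040 / 2 = 2.020 mol
V = 2.020 × 22.4 = 45.25 L
= 45300 mL

45300 mL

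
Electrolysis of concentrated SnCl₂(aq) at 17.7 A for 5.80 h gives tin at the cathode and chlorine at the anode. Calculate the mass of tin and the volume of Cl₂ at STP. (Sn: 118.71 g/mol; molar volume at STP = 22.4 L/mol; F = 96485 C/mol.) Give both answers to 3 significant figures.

Q = 17.7 × 20880 = 3.696×10^5 C; n(e⁻) = 3.696×10^5 / 96485 = 3.831 mol
Cathode: Sn²⁺ + 2e⁻ → Sn → n(Sn) = 3.831/2 = 1.916 mol → 227 g
Anode: 2Cl⁻ → Cl₂ + 2e⁻ → n(Cl₂) = 3.831/2 = 1.916 mol → 42.9 L

227 g Sn; 42.9 L Cl₂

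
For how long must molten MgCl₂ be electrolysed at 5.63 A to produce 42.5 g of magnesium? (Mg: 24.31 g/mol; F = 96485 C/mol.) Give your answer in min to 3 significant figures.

999 min

n(Mg) = 42.5 / 24.31 = 1.748 mol
Mg²⁺ + 2e⁻ → Mg, so n(e⁻) = 2 × 1.748 = 3.496 mol
Q = 3.496 × 96485 = 3.373×10^5 C
t = Q / I = 3.373×10^5 / 5.63 = 59910 s = 999 min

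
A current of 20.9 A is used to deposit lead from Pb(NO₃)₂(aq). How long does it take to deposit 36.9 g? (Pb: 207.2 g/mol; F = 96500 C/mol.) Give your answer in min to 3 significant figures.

n(Pb) = 36.9 / 207.2 = 0.1781 mol
Pb²⁺ + 2e⁻ → Pb, so n(e⁻) = 2 × 0.1781 = 0.3562 mol
Q = 0.3562 × 96500 = 34370 C
t = Q / I = 34370 / 20.9 = 1644 s = 27.4 min

27.4 min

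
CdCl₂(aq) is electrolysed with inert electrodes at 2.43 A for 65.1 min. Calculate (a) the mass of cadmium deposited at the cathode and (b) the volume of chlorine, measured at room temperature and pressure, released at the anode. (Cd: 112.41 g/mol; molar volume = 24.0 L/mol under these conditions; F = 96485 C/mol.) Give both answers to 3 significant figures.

5.53 g Cd; 1.18 L Cl₂

Q = 2.43 × 3906 = 9492 C; n(e⁻) = 9492 / 96485 = 0.09838 mol
Cathode: Cd²⁺ + 2e⁻ → Cd → n(Cd) = 0.09838/2 = 0.04919 mol → 5.53 g
Anode: 2Cl⁻ → Cl₂ + 2e⁻ → n(Cl₂) = 0.09838/2 = 0.04919 mol → 1.18 L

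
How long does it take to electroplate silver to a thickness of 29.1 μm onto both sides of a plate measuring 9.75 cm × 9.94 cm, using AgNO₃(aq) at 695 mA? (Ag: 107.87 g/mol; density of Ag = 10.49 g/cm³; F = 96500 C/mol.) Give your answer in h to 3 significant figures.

2.12 h

Plated area = 2 × 9.75 × 9.94 = 193.8 cm²
Volume = 193.8 × 29.1×10⁻⁴ cm = 0.5640 cm³
m(Ag) = 0.5640 × 10.49 = 5.916 g
n(Ag) = 5.916 / 107.87 = 0.05484 mol; n(e⁻) = 0.05484 mol
Q = 0.05484 × 96500 = 5292 C
t = 5292 / 0.695 = 7614 s = 2.12 h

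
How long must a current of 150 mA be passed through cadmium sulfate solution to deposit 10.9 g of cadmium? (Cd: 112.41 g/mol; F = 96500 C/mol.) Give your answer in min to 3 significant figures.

2080 min

n(Cd) = 10.9 / 112.41 = 0.09697 mol
Cd²⁺ + 2e⁻ → Cd, so n(e⁻) = 2 × 0.09697 = 0.1939 mol
Q = 0.1939 × 96500 = 18710 C
t = Q / I = 18710 / 0.150 = 1.247×10^5 s = 2080 min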